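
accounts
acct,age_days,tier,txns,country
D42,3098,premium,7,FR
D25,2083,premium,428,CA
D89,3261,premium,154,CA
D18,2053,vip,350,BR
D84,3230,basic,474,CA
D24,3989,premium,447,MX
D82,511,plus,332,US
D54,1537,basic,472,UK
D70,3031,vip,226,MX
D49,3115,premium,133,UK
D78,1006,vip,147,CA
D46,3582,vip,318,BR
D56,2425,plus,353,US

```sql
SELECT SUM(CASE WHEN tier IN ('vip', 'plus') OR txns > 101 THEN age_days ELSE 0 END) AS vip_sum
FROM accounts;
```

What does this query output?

acct=D42: ✗
acct=D25: ✓ → 2083
acct=D89: ✓ → 3261
acct=D18: ✓ → 2053
acct=D84: ✓ → 3230
acct=D24: ✓ → 3989
acct=D82: ✓ → 511
acct=D54: ✓ → 1537
acct=D70: ✓ → 3031
acct=D49: ✓ → 3115
acct=D78: ✓ → 1006
acct=D46: ✓ → 3582
acct=D56: ✓ → 2425
vip_sum = 2083 + 3261 + 2053 + 3230 + 3989 + 511 + 1537 + 3031 + 3115 + 1006 + 3582 + 2425 = 29823

29823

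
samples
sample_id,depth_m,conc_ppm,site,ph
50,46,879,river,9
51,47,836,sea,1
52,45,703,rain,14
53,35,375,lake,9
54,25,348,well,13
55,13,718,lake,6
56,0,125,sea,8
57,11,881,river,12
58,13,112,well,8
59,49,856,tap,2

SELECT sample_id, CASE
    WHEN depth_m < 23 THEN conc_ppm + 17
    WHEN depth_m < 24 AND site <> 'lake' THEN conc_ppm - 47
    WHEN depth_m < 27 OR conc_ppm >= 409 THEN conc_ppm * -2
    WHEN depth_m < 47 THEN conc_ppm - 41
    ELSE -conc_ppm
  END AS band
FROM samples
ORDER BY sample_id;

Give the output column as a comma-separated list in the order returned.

-1758, -1672, -1406, 334, -696, 735, 142, 898, 129, -1712

sample_id=50: depth_m < 27 OR conc_ppm >= 409 → -1758
sample_id=51: depth_m < 27 OR conc_ppm >= 409 → -1672
sample_id=52: depth_m < 27 OR conc_ppm >= 409 → -1406
sample_id=53: depth_m < 47 → 334
sample_id=54: depth_m < 27 OR conc_ppm >= 409 → -696
sample_id=55: depth_m < 23 → 735
sample_id=56: depth_m < 23 → 142
sample_id=57: depth_m < 23 → 898
sample_id=58: depth_m < 23 → 129
sample_id=59: depth_m < 27 OR conc_ppm >= 409 → -1712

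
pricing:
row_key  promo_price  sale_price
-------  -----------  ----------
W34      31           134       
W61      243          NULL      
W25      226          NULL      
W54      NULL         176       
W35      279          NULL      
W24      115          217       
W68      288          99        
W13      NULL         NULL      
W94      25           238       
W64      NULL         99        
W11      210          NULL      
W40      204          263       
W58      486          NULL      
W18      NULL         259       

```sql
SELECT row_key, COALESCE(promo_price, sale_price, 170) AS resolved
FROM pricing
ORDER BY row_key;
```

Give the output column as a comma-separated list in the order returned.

row_key=W11: promo_price=210 → 210
row_key=W13: promo_price=NULL, sale_price=NULL, → literal 170 → 170
row_key=W18: promo_price=NULL, sale_price=259 → 259
row_key=W24: promo_price=115 → 115
row_key=W25: promo_price=226 → 226
row_key=W34: promo_price=31 → 31
row_key=W35: promo_price=279 → 279
row_key=W40: promo_price=204 → 204
row_key=W54: promo_price=NULL, sale_price=176 → 176
row_key=W58: promo_price=486 → 486
row_key=W61: promo_price=243 → 243
row_key=W64: promo_price=NULL, sale_price=99 → 99
row_key=W68: promo_price=288 → 288
row_key=W94: promo_price=25 → 25

210, 170, 259, 115, 226, 31, 279, 204, 176, 486, 243, 99, 288, 25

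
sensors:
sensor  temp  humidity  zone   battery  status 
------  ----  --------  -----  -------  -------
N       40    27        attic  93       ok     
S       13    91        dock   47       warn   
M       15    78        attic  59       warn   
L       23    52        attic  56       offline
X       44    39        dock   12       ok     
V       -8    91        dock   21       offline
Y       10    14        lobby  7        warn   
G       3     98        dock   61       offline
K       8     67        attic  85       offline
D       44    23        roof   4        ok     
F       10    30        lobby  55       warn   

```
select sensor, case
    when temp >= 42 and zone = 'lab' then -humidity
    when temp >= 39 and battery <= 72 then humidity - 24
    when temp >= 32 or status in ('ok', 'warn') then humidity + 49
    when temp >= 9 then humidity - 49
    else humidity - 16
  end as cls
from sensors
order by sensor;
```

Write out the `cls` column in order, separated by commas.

-1, 79, 82, 51, 3, 127, 76, 140, 75, 15, 63

sensor=D: temp >= 39 and battery <= 72 → -1
sensor=F: temp >= 32 or status in ('ok', 'warn') → 79
sensor=G: ELSE → 82
sensor=K: ELSE → 51
sensor=L: temp >= 9 → 3
sensor=M: temp >= 32 or status in ('ok', 'warn') → 127
sensor=N: temp >= 32 or status in ('ok', 'warn') → 76
sensor=S: temp >= 32 or status in ('ok', 'warn') → 140
sensor=V: ELSE → 75
sensor=X: temp >= 39 and battery <= 72 → 15
sensor=Y: temp >= 32 or status in ('ok', 'warn') → 63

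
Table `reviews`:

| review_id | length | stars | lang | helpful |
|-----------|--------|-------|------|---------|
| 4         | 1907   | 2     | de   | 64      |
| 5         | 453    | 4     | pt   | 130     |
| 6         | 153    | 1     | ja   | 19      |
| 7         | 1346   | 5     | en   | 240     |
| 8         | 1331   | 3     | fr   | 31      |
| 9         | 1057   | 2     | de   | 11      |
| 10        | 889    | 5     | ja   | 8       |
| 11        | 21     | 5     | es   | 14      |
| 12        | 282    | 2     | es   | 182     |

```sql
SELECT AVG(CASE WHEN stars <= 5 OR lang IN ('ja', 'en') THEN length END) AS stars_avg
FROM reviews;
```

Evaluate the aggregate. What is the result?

review_id=4: ✓ → 1907
review_id=5: ✓ → 453
review_id=6: ✓ → 153
review_id=7: ✓ → 1346
review_id=8: ✓ → 1331
review_id=9: ✓ → 1057
review_id=10: ✓ → 889
review_id=11: ✓ → 21
review_id=12: ✓ → 282
stars_avg = (1907 + 453 + 153 + 1346 + 1331 + 1057 + 889 + 21 + 282) / 9 = 826.5555555556

826.5555555556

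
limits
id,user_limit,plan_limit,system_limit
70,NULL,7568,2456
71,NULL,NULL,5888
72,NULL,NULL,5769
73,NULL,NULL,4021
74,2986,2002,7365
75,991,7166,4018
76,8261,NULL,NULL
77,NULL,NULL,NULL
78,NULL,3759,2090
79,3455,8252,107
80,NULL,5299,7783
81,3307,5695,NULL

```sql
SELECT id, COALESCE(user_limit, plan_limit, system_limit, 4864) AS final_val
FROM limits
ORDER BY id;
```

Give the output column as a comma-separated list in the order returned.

7568, 5888, 5769, 4021, 2986, 991, 8261, 4864, 3759, 3455, 5299, 3307

id=70: user_limit=NULL, plan_limit=7568 → 7568
id=71: user_limit=NULL, plan_limit=NULL, system_limit=5888 → 5888
id=72: user_limit=NULL, plan_limit=NULL, system_limit=5769 → 5769
id=73: user_limit=NULL, plan_limit=NULL, system_limit=4021 → 4021
id=74: user_limit=2986 → 2986
id=75: user_limit=991 → 991
id=76: user_limit=8261 → 8261
id=77: user_limit=NULL, plan_limit=NULL, system_limit=NULL, → literal 4864 → 4864
id=78: user_limit=NULL, plan_limit=3759 → 3759
id=79: user_limit=3455 → 3455
id=80: user_limit=NULL, plan_limit=5299 → 5299
id=81: user_limit=3307 → 3307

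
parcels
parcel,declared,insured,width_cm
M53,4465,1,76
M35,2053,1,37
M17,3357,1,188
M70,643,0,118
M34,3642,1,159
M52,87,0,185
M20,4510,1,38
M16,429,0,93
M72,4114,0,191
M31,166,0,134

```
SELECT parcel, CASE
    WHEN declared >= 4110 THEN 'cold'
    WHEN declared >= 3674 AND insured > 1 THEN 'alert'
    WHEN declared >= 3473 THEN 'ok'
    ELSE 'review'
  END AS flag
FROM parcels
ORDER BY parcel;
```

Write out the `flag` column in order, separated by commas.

parcel=M16: ELSE → review
parcel=M17: ELSE → review
parcel=M20: declared >= 4110 → cold
parcel=M31: ELSE → review
parcel=M34: declared >= 3473 → ok
parcel=M35: ELSE → review
parcel=M52: ELSE → review
parcel=M53: declared >= 4110 → cold
parcel=M70: ELSE → review
parcel=M72: declared >= 4110 → cold

review, review, cold, review, ok, review, review, cold, review, cold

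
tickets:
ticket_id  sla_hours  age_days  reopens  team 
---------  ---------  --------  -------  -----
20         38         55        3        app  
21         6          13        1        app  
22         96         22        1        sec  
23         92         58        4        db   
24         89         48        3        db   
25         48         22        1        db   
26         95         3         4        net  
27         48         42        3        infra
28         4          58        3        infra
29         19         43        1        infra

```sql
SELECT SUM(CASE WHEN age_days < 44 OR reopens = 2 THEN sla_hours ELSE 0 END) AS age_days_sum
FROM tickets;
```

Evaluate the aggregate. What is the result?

ticket_id=20: ✗
ticket_id=21: ✓ → 6
ticket_id=22: ✓ → 96
ticket_id=23: ✗
ticket_id=24: ✗
ticket_id=25: ✓ → 48
ticket_id=26: ✓ → 95
ticket_id=27: ✓ → 48
ticket_id=28: ✗
ticket_id=29: ✓ → 19
age_days_sum = 6 + 96 + 48 + 95 + 48 + 19 = 312

312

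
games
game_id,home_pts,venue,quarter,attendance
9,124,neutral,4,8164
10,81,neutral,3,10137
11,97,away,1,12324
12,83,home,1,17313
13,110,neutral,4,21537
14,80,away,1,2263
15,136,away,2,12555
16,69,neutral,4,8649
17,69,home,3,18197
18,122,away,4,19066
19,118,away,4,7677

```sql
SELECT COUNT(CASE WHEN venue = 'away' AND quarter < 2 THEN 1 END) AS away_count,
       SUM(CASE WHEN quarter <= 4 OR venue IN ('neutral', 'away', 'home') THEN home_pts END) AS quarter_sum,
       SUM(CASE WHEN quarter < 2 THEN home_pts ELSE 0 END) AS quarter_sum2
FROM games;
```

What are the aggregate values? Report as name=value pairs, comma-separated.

away_count=2, quarter_sum=1089, quarter_sum2=260

[away_count: venue = 'away' AND quarter < 2]
game_id=9: ✗
game_id=10: ✗
game_id=11: ✓ → 1
game_id=12: ✗
game_id=13: ✗
game_id=14: ✓ → 1
game_id=15: ✗
game_id=16: ✗
game_id=17: ✗
game_id=18: ✗
game_id=19: ✗
away_count = COUNT(1, 1) = 2
—
[quarter_sum: quarter <= 4 OR venue IN ('neutral', 'away', 'home')]
game_id=9: ✓ → 124
game_id=10: ✓ → 81
game_id=11: ✓ → 97
game_id=12: ✓ → 83
game_id=13: ✓ → 110
game_id=14: ✓ → 80
game_id=15: ✓ → 136
game_id=16: ✓ → 69
game_id=17: ✓ → 69
game_id=18: ✓ → 122
game_id=19: ✓ → 118
quarter_sum = 124 + 81 + 97 + 83 + 110 + 80 + 136 + 69 + 69 + 122 + 118 = 1089
—
[quarter_sum2: quarter < 2]
game_id=9: ✗
game_id=10: ✗
game_id=11: ✓ → 97
game_id=12: ✓ → 83
game_id=13: ✗
game_id=14: ✓ → 80
game_id=15: ✗
game_id=16: ✗
game_id=17: ✗
game_id=18: ✗
game_id=19: ✗
quarter_sum2 = 97 + 83 + 80 = 260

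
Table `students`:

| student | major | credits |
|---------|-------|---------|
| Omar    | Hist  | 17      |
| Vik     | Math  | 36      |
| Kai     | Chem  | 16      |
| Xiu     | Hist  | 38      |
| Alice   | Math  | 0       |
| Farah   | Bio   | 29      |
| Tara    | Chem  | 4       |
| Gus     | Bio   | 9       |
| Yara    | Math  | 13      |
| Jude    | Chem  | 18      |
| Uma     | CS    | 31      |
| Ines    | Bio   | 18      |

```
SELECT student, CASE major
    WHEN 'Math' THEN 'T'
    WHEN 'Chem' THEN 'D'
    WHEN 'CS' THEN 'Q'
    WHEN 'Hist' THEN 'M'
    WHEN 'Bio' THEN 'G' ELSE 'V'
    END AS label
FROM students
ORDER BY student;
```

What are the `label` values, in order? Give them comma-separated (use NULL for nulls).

student=Alice: major='Math' → T
student=Farah: major='Bio' → G
student=Gus: major='Bio' → G
student=Ines: major='Bio' → G
student=Jude: major='Chem' → D
student=Kai: major='Chem' → D
student=Omar: major='Hist' → M
student=Tara: major='Chem' → D
student=Uma: major='CS' → Q
student=Vik: major='Math' → T
student=Xiu: major='Hist' → M
student=Yara: major='Math' → T

T, G, G, G, D, D, M, D, Q, T, M, T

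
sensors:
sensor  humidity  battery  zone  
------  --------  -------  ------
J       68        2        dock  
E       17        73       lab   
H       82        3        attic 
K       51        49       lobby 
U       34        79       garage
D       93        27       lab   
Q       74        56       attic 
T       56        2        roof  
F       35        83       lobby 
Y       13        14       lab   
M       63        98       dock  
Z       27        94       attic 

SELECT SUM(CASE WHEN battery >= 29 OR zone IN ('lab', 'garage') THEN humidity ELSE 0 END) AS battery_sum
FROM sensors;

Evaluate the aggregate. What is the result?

407

sensor=J: ✗
sensor=E: ✓ → 17
sensor=H: ✗
sensor=K: ✓ → 51
sensor=U: ✓ → 34
sensor=D: ✓ → 93
sensor=Q: ✓ → 74
sensor=T: ✗
sensor=F: ✓ → 35
sensor=Y: ✓ → 13
sensor=M: ✓ → 63
sensor=Z: ✓ → 27
battery_sum = 17 + 51 + 34 + 93 + 74 + 35 + 13 + 63 + 27 = 407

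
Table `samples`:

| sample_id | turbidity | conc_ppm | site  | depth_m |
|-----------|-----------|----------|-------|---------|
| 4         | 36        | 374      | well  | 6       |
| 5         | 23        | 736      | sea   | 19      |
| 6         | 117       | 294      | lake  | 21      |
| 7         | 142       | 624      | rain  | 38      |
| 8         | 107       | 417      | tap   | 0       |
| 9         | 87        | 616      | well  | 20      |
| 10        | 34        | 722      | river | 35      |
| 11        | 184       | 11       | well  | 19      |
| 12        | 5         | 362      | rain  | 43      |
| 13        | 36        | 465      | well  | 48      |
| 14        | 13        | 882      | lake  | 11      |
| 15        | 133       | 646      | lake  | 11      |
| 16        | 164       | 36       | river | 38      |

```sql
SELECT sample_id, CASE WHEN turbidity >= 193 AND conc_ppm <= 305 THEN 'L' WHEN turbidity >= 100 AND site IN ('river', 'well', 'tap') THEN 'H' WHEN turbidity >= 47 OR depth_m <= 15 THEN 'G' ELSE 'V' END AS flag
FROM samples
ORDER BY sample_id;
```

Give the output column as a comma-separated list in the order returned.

sample_id=4: turbidity >= 47 OR depth_m <= 15 → G
sample_id=5: ELSE → V
sample_id=6: turbidity >= 47 OR depth_m <= 15 → G
sample_id=7: turbidity >= 47 OR depth_m <= 15 → G
sample_id=8: turbidity >= 100 AND site IN ('river', 'well', 'tap') → H
sample_id=9: turbidity >= 47 OR depth_m <= 15 → G
sample_id=10: ELSE → V
sample_id=11: turbidity >= 100 AND site IN ('river', 'well', 'tap') → H
sample_id=12: ELSE → V
sample_id=13: ELSE → V
sample_id=14: turbidity >= 47 OR depth_m <= 15 → G
sample_id=15: turbidity >= 47 OR depth_m <= 15 → G
sample_id=16: turbidity >= 100 AND site IN ('river', 'well', 'tap') → H

G, V, G, G, H, G, V, H, V, V, G, G, H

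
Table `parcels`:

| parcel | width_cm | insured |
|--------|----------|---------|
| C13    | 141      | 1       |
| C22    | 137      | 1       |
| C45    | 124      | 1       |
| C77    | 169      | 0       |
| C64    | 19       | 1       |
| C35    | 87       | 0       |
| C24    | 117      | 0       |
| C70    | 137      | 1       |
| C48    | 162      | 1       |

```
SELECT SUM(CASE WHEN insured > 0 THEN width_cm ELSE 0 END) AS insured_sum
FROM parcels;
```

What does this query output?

720

parcel=C13: ✓ → 141
parcel=C22: ✓ → 137
parcel=C45: ✓ → 124
parcel=C77: ✗
parcel=C64: ✓ → 19
parcel=C35: ✗
parcel=C24: ✗
parcel=C70: ✓ → 137
parcel=C48: ✓ → 162
insured_sum = 141 + 137 + 124 + 19 + 137 + 162 = 720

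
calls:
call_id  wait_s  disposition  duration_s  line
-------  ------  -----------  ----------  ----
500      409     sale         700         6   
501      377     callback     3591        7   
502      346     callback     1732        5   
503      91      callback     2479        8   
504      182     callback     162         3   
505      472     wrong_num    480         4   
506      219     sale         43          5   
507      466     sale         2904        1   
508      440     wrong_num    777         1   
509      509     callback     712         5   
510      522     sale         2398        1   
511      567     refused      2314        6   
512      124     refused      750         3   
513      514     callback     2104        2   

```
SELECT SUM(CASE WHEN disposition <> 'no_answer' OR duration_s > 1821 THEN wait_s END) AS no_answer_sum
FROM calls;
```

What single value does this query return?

call_id=500: ✓ → 409
call_id=501: ✓ → 377
call_id=502: ✓ → 346
call_id=503: ✓ → 91
call_id=504: ✓ → 182
call_id=505: ✓ → 472
call_id=506: ✓ → 219
call_id=507: ✓ → 466
call_id=508: ✓ → 440
call_id=509: ✓ → 509
call_id=510: ✓ → 522
call_id=511: ✓ → 567
call_id=512: ✓ → 124
call_id=513: ✓ → 514
no_answer_sum = 409 + 377 + 346 + 91 + 182 + 472 + 219 + 466 + 440 + 509 + 522 + 567 + 124 + 514 = 5238

5238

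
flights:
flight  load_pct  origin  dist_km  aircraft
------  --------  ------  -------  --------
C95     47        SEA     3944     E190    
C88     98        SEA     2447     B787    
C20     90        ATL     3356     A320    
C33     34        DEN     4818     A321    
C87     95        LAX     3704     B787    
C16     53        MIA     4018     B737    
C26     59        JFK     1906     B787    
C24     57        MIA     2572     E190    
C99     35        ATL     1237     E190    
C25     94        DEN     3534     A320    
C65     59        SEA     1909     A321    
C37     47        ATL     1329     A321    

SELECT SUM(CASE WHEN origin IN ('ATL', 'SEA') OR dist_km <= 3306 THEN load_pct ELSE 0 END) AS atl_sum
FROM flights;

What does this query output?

flight=C95: ✓ → 47
flight=C88: ✓ → 98
flight=C20: ✓ → 90
flight=C33: ✗
flight=C87: ✗
flight=C16: ✗
flight=C26: ✓ → 59
flight=C24: ✓ → 57
flight=C99: ✓ → 35
flight=C25: ✗
flight=C65: ✓ → 59
flight=C37: ✓ → 47
atl_sum = 47 + 98 + 90 + 59 + 57 + 35 + 59 + 47 = 492

492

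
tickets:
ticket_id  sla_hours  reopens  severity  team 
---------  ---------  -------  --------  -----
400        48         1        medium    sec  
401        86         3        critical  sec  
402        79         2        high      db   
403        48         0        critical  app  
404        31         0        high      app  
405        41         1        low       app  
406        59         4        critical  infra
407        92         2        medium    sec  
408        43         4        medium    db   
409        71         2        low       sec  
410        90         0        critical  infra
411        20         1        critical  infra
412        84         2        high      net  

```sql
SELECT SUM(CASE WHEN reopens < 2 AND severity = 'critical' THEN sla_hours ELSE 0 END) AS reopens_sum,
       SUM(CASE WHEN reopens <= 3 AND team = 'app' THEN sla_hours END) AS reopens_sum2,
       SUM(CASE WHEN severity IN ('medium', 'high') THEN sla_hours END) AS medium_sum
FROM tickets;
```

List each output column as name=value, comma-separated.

[reopens_sum: reopens < 2 AND severity = 'critical']
ticket_id=400: ✗
ticket_id=401: ✗
ticket_id=402: ✗
ticket_id=403: ✓ → 48
ticket_id=404: ✗
ticket_id=405: ✗
ticket_id=406: ✗
ticket_id=407: ✗
ticket_id=408: ✗
ticket_id=409: ✗
ticket_id=410: ✓ → 90
ticket_id=411: ✓ → 20
ticket_id=412: ✗
reopens_sum = 48 + 90 + 20 = 158
—
[reopens_sum2: reopens <= 3 AND team = 'app']
ticket_id=400: ✗
ticket_id=401: ✗
ticket_id=402: ✗
ticket_id=403: ✓ → 48
ticket_id=404: ✓ → 31
ticket_id=405: ✓ → 41
ticket_id=406: ✗
ticket_id=407: ✗
ticket_id=408: ✗
ticket_id=409: ✗
ticket_id=410: ✗
ticket_id=411: ✗
ticket_id=412: ✗
reopens_sum2 = 48 + 31 + 41 = 120
—
[medium_sum: severity IN ('medium', 'high')]
ticket_id=400: ✓ → 48
ticket_id=401: ✗
ticket_id=402: ✓ → 79
ticket_id=403: ✗
ticket_id=404: ✓ → 31
ticket_id=405: ✗
ticket_id=406: ✗
ticket_id=407: ✓ → 92
ticket_id=408: ✓ → 43
ticket_id=409: ✗
ticket_id=410: ✗
ticket_id=411: ✗
ticket_id=412: ✓ → 84
medium_sum = 48 + 79 + 31 + 92 + 43 + 84 = 377

reopens_sum=158, reopens_sum2=120, medium_sum=377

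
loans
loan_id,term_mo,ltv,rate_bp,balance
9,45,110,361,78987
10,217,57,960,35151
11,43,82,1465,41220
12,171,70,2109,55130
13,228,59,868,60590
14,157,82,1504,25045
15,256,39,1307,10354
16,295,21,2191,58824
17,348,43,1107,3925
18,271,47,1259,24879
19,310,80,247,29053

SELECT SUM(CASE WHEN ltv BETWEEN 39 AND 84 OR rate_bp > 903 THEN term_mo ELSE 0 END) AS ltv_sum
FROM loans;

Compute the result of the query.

2296

loan_id=9: ✗
loan_id=10: ✓ → 217
loan_id=11: ✓ → 43
loan_id=12: ✓ → 171
loan_id=13: ✓ → 228
loan_id=14: ✓ → 157
loan_id=15: ✓ → 256
loan_id=16: ✓ → 295
loan_id=17: ✓ → 348
loan_id=18: ✓ → 271
loan_id=19: ✓ → 310
ltv_sum = 217 + 43 + 171 + 228 + 157 + 256 + 295 + 348 + 271 + 310 = 2296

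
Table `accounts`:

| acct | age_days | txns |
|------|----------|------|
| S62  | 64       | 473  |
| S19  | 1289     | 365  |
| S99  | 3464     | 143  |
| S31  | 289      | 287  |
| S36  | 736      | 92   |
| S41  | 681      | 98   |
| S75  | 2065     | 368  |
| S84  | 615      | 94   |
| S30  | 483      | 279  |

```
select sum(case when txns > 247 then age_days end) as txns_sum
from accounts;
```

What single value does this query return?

4190

acct=S62: ✓ → 64
acct=S19: ✓ → 1289
acct=S99: ✗
acct=S31: ✓ → 289
acct=S36: ✗
acct=S41: ✗
acct=S75: ✓ → 2065
acct=S84: ✗
acct=S30: ✓ → 483
txns_sum = 64 + 1289 + 289 + 2065 + 483 = 4190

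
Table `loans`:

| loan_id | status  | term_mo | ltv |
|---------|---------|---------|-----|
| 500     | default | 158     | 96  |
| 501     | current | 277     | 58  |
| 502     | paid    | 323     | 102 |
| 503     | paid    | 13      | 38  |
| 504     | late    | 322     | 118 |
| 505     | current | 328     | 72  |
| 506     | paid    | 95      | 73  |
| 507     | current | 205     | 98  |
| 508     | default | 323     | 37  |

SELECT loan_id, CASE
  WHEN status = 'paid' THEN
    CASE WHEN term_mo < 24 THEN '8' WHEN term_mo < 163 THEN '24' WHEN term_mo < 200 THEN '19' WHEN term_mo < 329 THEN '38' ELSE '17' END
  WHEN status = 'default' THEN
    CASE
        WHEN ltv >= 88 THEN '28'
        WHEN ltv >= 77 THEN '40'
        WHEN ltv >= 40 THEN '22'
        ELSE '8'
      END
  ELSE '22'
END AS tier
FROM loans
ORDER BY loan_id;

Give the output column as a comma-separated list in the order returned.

28, 22, 38, 8, 22, 22, 24, 22, 8

loan_id=500: status='default' → inner[ltv >= 88] → 28
loan_id=501: status='current' → outer ELSE → 22
loan_id=502: status='paid' → inner[term_mo < 329] → 38
loan_id=503: status='paid' → inner[term_mo < 24] → 8
loan_id=504: status='late' → outer ELSE → 22
loan_id=505: status='current' → outer ELSE → 22
loan_id=506: status='paid' → inner[term_mo < 163] → 24
loan_id=507: status='current' → outer ELSE → 22
loan_id=508: status='default' → inner[ELSE] → 8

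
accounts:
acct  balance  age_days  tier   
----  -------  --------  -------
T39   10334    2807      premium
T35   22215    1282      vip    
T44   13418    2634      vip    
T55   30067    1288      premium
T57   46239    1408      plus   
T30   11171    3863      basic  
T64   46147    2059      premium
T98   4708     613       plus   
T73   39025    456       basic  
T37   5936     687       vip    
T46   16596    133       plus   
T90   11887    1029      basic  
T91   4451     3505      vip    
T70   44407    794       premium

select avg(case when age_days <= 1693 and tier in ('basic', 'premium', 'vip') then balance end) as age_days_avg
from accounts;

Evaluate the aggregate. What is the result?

acct=T39: ✗
acct=T35: ✓ → 22215
acct=T44: ✗
acct=T55: ✓ → 30067
acct=T57: ✗
acct=T30: ✗
acct=T64: ✗
acct=T98: ✗
acct=T73: ✓ → 39025
acct=T37: ✓ → 5936
acct=T46: ✗
acct=T90: ✓ → 11887
acct=T91: ✗
acct=T70: ✓ → 44407
age_days_avg = (22215 + 30067 + 39025 + 5936 + 11887 + 44407) / 6 = 25589.5

25589.5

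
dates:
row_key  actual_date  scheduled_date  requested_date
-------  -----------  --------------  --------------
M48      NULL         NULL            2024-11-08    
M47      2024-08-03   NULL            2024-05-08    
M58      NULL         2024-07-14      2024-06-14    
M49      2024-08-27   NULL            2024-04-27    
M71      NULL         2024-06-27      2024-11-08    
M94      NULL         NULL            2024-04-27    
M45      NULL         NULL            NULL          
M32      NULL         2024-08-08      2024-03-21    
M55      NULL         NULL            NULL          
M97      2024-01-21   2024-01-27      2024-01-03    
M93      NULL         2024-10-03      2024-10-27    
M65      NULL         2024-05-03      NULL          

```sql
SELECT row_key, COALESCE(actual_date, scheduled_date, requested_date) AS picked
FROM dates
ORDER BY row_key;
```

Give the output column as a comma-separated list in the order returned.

2024-08-08, NULL, 2024-08-03, 2024-11-08, 2024-08-27, NULL, 2024-07-14, 2024-05-03, 2024-06-27, 2024-10-03, 2024-04-27, 2024-01-21

row_key=M32: actual_date=NULL, scheduled_date=2024-08-08 → 2024-08-08
row_key=M45: actual_date=NULL, scheduled_date=NULL, requested_date=NULL (all NULL) → NULL
row_key=M47: actual_date=2024-08-03 → 2024-08-03
row_key=M48: actual_date=NULL, scheduled_date=NULL, requested_date=2024-11-08 → 2024-11-08
row_key=M49: actual_date=2024-08-27 → 2024-08-27
row_key=M55: actual_date=NULL, scheduled_date=NULL, requested_date=NULL (all NULL) → NULL
row_key=M58: actual_date=NULL, scheduled_date=2024-07-14 → 2024-07-14
row_key=M65: actual_date=NULL, scheduled_date=2024-05-03 → 2024-05-03
row_key=M71: actual_date=NULL, scheduled_date=2024-06-27 → 2024-06-27
row_key=M93: actual_date=NULL, scheduled_date=2024-10-03 → 2024-10-03
row_key=M94: actual_date=NULL, scheduled_date=NULL, requested_date=2024-04-27 → 2024-04-27
row_key=M97: actual_date=2024-01-21 → 2024-01-21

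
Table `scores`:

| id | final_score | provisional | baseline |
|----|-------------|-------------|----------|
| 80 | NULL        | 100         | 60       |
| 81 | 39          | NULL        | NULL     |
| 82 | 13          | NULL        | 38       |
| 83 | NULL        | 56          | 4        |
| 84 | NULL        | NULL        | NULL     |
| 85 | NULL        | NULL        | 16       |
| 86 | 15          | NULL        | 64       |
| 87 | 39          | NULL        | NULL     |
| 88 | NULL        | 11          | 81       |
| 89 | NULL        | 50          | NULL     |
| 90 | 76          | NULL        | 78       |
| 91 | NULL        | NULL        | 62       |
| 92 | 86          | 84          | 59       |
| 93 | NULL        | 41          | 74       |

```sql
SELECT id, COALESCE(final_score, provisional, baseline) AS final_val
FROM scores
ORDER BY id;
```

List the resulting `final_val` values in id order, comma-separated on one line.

id=80: final_score=NULL, provisional=100 → 100
id=81: final_score=39 → 39
id=82: final_score=13 → 13
id=83: final_score=NULL, provisional=56 → 56
id=84: final_score=NULL, provisional=NULL, baseline=NULL (all NULL) → NULL
id=85: final_score=NULL, provisional=NULL, baseline=16 → 16
id=86: final_score=15 → 15
id=87: final_score=39 → 39
id=88: final_score=NULL, provisional=11 → 11
id=89: final_score=NULL, provisional=50 → 50
id=90: final_score=76 → 76
id=91: final_score=NULL, provisional=NULL, baseline=62 → 62
id=92: final_score=86 → 86
id=93: final_score=NULL, provisional=41 → 41

100, 39, 13, 56, NULL, 16, 15, 39, 11, 50, 76, 62, 86, 41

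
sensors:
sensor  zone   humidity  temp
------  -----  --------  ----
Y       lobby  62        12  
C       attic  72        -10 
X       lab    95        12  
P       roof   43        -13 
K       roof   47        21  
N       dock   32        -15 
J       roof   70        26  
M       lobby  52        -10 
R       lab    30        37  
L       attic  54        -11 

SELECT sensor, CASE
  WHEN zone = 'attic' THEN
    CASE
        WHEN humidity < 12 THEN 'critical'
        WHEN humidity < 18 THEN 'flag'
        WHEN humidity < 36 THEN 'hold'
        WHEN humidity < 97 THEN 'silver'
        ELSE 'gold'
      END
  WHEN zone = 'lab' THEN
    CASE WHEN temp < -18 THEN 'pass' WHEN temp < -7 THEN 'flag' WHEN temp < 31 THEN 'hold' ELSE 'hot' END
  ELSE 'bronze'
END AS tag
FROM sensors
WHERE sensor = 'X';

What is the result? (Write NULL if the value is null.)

sensor = X: zone=lab, humidity=95, temp=12.
zone='lab' → inner[temp < 31] → hold

hold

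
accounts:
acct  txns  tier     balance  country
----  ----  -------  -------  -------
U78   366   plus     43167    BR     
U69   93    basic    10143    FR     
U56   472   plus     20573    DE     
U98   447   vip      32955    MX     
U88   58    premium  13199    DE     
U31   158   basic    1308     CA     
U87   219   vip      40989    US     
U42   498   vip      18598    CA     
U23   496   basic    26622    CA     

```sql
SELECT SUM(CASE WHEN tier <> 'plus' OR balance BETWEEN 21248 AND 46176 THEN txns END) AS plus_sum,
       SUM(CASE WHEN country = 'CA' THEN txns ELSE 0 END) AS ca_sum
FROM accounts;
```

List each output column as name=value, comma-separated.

[plus_sum: tier <> 'plus' OR balance BETWEEN 21248 AND 46176]
acct=U78: ✓ → 366
acct=U69: ✓ → 93
acct=U56: ✗
acct=U98: ✓ → 447
acct=U88: ✓ → 58
acct=U31: ✓ → 158
acct=U87: ✓ → 219
acct=U42: ✓ → 498
acct=U23: ✓ → 496
plus_sum = 366 + 93 + 447 + 58 + 158 + 219 + 498 + 496 = 2335
—
[ca_sum: country = 'CA']
acct=U78: ✗
acct=U69: ✗
acct=U56: ✗
acct=U98: ✗
acct=U88: ✗
acct=U31: ✓ → 158
acct=U87: ✗
acct=U42: ✓ → 498
acct=U23: ✓ → 496
ca_sum = 158 + 498 + 496 = 1152

plus_sum=2335, ca_sum=1152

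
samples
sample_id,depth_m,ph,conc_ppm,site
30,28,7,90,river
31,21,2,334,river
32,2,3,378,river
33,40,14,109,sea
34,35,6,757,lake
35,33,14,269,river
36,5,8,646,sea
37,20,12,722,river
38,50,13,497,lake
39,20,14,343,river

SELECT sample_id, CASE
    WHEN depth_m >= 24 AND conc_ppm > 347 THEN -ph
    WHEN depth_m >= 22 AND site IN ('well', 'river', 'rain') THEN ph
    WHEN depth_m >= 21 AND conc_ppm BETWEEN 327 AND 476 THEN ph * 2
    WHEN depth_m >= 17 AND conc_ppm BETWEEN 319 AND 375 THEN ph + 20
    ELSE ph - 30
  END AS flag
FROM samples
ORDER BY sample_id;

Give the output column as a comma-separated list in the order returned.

7, 4, -27, -16, -6, 14, -22, -18, -13, 34

sample_id=30: depth_m >= 22 AND site IN ('well', 'river', 'rain') → 7
sample_id=31: depth_m >= 21 AND conc_ppm BETWEEN 327 AND 476 → 4
sample_id=32: ELSE → -27
sample_id=33: ELSE → -16
sample_id=34: depth_m >= 24 AND conc_ppm > 347 → -6
sample_id=35: depth_m >= 22 AND site IN ('well', 'river', 'rain') → 14
sample_id=36: ELSE → -22
sample_id=37: ELSE → -18
sample_id=38: depth_m >= 24 AND conc_ppm > 347 → -13
sample_id=39: depth_m >= 17 AND conc_ppm BETWEEN 319 AND 375 → 34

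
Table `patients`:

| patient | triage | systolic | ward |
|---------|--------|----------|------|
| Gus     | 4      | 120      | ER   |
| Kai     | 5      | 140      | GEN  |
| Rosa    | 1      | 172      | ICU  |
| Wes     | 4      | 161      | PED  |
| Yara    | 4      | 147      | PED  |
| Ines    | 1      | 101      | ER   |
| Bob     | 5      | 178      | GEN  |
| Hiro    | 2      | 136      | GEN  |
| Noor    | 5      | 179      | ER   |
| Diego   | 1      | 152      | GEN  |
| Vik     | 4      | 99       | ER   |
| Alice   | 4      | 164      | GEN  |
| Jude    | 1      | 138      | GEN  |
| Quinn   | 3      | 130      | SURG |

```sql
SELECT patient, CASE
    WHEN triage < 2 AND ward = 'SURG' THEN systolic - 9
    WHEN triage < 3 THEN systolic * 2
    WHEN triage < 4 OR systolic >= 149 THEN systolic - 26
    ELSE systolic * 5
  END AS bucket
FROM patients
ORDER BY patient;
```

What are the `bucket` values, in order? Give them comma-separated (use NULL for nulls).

138, 152, 304, 600, 272, 202, 276, 700, 153, 104, 344, 495, 135, 735

patient=Alice: triage < 4 OR systolic >= 149 → 138
patient=Bob: triage < 4 OR systolic >= 149 → 152
patient=Diego: triage < 3 → 304
patient=Gus: ELSE → 600
patient=Hiro: triage < 3 → 272
patient=Ines: triage < 3 → 202
patient=Jude: triage < 3 → 276
patient=Kai: ELSE → 700
patient=Noor: triage < 4 OR systolic >= 149 → 153
patient=Quinn: triage < 4 OR systolic >= 149 → 104
patient=Rosa: triage < 3 → 344
patient=Vik: ELSE → 495
patient=Wes: triage < 4 OR systolic >= 149 → 135
patient=Yara: ELSE → 735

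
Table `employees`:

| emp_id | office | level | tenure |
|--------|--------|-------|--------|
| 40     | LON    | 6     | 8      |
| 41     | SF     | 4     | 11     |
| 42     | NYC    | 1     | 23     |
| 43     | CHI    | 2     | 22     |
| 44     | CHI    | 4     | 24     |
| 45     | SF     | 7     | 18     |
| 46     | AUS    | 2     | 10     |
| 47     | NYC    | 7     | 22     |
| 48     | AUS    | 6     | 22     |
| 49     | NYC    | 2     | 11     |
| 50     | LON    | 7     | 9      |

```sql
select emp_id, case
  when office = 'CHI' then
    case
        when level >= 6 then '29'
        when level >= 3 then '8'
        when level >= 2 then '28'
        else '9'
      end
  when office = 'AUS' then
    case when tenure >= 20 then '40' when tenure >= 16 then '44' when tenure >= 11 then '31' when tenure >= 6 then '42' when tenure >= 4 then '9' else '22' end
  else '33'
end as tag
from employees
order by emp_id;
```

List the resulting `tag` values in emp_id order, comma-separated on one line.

33, 33, 33, 28, 8, 33, 42, 33, 40, 33, 33

emp_id=40: office='LON' → outer ELSE → 33
emp_id=41: office='SF' → outer ELSE → 33
emp_id=42: office='NYC' → outer ELSE → 33
emp_id=43: office='CHI' → inner[level >= 2] → 28
emp_id=44: office='CHI' → inner[level >= 3] → 8
emp_id=45: office='SF' → outer ELSE → 33
emp_id=46: office='AUS' → inner[tenure >= 6] → 42
emp_id=47: office='NYC' → outer ELSE → 33
emp_id=48: office='AUS' → inner[tenure >= 20] → 40
emp_id=49: office='NYC' → outer ELSE → 33
emp_id=50: office='LON' → outer ELSE → 33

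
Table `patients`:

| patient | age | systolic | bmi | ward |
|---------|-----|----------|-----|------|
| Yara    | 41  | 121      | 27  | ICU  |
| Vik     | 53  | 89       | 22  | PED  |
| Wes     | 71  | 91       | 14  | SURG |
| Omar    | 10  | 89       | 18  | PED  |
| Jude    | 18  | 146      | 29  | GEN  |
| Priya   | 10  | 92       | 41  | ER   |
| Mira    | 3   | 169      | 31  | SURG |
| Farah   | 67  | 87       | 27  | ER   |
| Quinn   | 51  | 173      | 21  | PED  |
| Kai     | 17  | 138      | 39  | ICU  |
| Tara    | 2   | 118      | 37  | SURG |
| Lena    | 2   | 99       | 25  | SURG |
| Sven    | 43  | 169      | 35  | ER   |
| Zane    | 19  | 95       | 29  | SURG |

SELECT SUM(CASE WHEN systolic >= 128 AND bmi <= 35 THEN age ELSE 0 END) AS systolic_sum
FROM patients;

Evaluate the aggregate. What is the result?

115

patient=Yara: ✗
patient=Vik: ✗
patient=Wes: ✗
patient=Omar: ✗
patient=Jude: ✓ → 18
patient=Priya: ✗
patient=Mira: ✓ → 3
patient=Farah: ✗
patient=Quinn: ✓ → 51
patient=Kai: ✗
patient=Tara: ✗
patient=Lena: ✗
patient=Sven: ✓ → 43
patient=Zane: ✗
systolic_sum = 18 + 3 + 51 + 43 = 115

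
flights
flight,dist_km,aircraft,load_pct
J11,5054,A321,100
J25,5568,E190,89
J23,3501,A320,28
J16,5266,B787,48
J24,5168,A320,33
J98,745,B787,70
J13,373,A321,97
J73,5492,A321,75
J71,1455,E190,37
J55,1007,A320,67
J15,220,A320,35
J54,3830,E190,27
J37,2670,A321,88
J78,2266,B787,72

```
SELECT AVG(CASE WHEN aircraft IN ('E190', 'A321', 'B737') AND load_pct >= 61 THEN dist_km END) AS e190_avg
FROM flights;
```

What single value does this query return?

flight=J11: ✓ → 5054
flight=J25: ✓ → 5568
flight=J23: ✗
flight=J16: ✗
flight=J24: ✗
flight=J98: ✗
flight=J13: ✓ → 373
flight=J73: ✓ → 5492
flight=J71: ✗
flight=J55: ✗
flight=J15: ✗
flight=J54: ✗
flight=J37: ✓ → 2670
flight=J78: ✗
e190_avg = (5054 + 5568 + 373 + 5492 + 2670) / 5 = 3831.4

3831.4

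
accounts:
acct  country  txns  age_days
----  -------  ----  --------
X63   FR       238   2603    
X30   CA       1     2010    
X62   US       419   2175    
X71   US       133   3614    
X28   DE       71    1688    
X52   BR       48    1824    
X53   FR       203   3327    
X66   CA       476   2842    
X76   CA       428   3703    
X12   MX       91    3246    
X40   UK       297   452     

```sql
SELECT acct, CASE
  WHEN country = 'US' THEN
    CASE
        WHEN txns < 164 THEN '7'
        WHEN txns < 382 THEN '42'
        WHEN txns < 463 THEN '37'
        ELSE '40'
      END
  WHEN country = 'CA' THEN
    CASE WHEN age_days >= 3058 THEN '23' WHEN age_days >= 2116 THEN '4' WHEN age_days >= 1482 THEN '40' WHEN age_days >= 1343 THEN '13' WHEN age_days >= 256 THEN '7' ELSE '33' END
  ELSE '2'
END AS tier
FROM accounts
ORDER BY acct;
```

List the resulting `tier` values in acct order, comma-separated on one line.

2, 2, 40, 2, 2, 2, 37, 2, 4, 7, 23

acct=X12: country='MX' → outer ELSE → 2
acct=X28: country='DE' → outer ELSE → 2
acct=X30: country='CA' → inner[age_days >= 1482] → 40
acct=X40: country='UK' → outer ELSE → 2
acct=X52: country='BR' → outer ELSE → 2
acct=X53: country='FR' → outer ELSE → 2
acct=X62: country='US' → inner[txns < 463] → 37
acct=X63: country='FR' → outer ELSE → 2
acct=X66: country='CA' → inner[age_days >= 2116] → 4
acct=X71: country='US' → inner[txns < 164] → 7
acct=X76: country='CA' → inner[age_days >= 3058] → 23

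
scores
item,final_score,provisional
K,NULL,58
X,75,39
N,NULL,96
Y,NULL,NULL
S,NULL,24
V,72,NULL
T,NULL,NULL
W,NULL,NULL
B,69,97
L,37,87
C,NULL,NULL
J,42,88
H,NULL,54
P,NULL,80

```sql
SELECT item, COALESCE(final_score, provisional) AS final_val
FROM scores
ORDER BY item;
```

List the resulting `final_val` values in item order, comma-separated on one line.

item=B: final_score=69 → 69
item=C: final_score=NULL, provisional=NULL (all NULL) → NULL
item=H: final_score=NULL, provisional=54 → 54
item=J: final_score=42 → 42
item=K: final_score=NULL, provisional=58 → 58
item=L: final_score=37 → 37
item=N: final_score=NULL, provisional=96 → 96
item=P: final_score=NULL, provisional=80 → 80
item=S: final_score=NULL, provisional=24 → 24
item=T: final_score=NULL, provisional=NULL (all NULL) → NULL
item=V: final_score=72 → 72
item=W: final_score=NULL, provisional=NULL (all NULL) → NULL
item=X: final_score=75 → 75
item=Y: final_score=NULL, provisional=NULL (all NULL) → NULL

69, NULL, 54, 42, 58, 37, 96, 80, 24, NULL, 72, NULL, 75, NULL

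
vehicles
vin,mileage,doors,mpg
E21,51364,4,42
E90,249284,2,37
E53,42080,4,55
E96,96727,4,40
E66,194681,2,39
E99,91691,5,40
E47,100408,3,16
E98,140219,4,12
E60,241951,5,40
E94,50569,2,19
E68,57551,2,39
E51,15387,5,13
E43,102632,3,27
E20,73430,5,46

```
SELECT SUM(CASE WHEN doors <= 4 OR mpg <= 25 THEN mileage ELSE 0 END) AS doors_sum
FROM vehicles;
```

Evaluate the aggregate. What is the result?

vin=E21: ✓ → 51364
vin=E90: ✓ → 249284
vin=E53: ✓ → 42080
vin=E96: ✓ → 96727
vin=E66: ✓ → 194681
vin=E99: ✗
vin=E47: ✓ → 100408
vin=E98: ✓ → 140219
vin=E60: ✗
vin=E94: ✓ → 50569
vin=E68: ✓ → 57551
vin=E51: ✓ → 15387
vin=E43: ✓ → 102632
vin=E20: ✗
doors_sum = 51364 + 249284 + 42080 + 96727 + 194681 + 100408 + 140219 + 50569 + 57551 + 15387 + 102632 = 1100902

1100902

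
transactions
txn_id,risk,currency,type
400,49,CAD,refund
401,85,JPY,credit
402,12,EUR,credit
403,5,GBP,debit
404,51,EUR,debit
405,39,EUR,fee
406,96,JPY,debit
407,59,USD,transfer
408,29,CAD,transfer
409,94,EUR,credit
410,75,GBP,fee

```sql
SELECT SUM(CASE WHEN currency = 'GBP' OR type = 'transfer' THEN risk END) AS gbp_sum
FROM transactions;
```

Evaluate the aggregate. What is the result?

168

txn_id=400: ✗
txn_id=401: ✗
txn_id=402: ✗
txn_id=403: ✓ → 5
txn_id=404: ✗
txn_id=405: ✗
txn_id=406: ✗
txn_id=407: ✓ → 59
txn_id=408: ✓ → 29
txn_id=409: ✗
txn_id=410: ✓ → 75
gbp_sum = 5 + 59 + 29 + 75 = 168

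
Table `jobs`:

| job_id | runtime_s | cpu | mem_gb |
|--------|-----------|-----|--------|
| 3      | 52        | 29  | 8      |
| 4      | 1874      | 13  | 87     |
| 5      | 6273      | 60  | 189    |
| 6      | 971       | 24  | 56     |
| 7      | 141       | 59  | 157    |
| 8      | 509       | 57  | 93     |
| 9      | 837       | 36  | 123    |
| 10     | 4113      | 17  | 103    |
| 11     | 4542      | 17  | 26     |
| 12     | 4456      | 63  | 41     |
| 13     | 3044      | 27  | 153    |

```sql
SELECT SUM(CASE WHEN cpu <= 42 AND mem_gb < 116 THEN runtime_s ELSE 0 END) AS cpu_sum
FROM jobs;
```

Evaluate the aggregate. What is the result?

11552

job_id=3: ✓ → 52
job_id=4: ✓ → 1874
job_id=5: ✗
job_id=6: ✓ → 971
job_id=7: ✗
job_id=8: ✗
job_id=9: ✗
job_id=10: ✓ → 4113
job_id=11: ✓ → 4542
job_id=12: ✗
job_id=13: ✗
cpu_sum = 52 + 1874 + 971 + 4113 + 4542 = 11552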